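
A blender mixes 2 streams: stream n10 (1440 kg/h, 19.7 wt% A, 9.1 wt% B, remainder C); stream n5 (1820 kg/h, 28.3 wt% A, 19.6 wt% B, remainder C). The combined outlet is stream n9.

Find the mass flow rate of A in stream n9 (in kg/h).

798.7 kg/h

A out = A in = 1440×0.197 + 1820×0.283 = 798.74 kg/h.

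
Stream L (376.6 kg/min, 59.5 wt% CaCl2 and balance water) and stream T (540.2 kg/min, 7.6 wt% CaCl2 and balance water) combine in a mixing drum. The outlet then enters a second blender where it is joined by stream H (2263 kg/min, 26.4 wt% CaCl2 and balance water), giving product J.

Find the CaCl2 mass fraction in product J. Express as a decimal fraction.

Overall, product flow = 3179.8 kg/min.
CaCl2 in = 376.6×0.595 + 540.2×0.076 + 2263×0.264 = 862.56 kg/min.
CaCl2 fraction in J = 0.271.

0.271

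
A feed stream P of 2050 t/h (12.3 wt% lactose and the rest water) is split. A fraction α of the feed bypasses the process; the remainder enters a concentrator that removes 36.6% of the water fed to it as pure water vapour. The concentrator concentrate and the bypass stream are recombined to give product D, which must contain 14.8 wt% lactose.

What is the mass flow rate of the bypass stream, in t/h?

All 2050×0.123 = 252.15 t/h of lactose reaches D, so D = 252.15/0.148 = 1703.7 t/h and vapour = 346.28 t/h.
The evaporator receives (1−α)·2050 of feed at 0.877 water and removes 0.366 of that water:
0.366×0.877×(1−α)×2050 = 346.28
(1−α) = 346.28/658.01 = 0.5263;  α = 0.4737.
Bypass flow = 0.4737×2050 = 971.17 t/h.

971.2 t/h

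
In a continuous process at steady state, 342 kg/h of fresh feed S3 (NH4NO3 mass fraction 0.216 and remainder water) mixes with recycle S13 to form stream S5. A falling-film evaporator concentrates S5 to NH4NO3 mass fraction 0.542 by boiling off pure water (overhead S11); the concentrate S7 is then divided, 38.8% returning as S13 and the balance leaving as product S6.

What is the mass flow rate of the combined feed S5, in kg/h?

Overall NH4NO3 balance (none leaves overhead): NH4NO3 in fresh feed = NH4NO3 in product, i.e. 342×0.216 = (1−0.388)·S7·0.542.
S7 = 73.872/(0.542×0.612) = 222.7 kg/h.
Recycle S13 = 0.388×222.7 = 86.409 kg/h.
Combined feed S5 = 342 + 86.409 = 428.41 kg/h.

428.4 kg/h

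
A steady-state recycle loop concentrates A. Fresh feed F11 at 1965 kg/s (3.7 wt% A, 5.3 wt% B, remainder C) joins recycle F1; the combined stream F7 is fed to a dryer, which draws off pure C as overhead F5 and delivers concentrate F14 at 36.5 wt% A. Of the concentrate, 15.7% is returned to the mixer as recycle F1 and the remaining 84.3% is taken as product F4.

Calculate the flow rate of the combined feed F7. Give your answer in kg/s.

2002 kg/s

Overall A balance (none leaves overhead): A in fresh feed = A in product, i.e. 1965×0.037 = (1−0.157)·F14·0.365.
F14 = 72.705/(0.365×0.843) = 236.29 kg/s.
Recycle F1 = 0.157×236.29 = 37.097 kg/s.
Combined feed F7 = 1965 + 37.097 = 2002.1 kg/s.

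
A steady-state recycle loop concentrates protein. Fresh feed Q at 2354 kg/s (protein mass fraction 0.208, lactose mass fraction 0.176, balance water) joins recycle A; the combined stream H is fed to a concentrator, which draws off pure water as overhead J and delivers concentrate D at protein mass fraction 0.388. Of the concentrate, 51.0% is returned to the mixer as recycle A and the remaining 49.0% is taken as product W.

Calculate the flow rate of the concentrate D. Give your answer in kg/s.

2575 kg/s

Overall protein balance (none leaves overhead): protein in fresh feed = protein in product, i.e. 2354×0.208 = (1−0.510)·D·0.388.
D = 489.63/(0.388×0.490) = 2575.4 kg/s.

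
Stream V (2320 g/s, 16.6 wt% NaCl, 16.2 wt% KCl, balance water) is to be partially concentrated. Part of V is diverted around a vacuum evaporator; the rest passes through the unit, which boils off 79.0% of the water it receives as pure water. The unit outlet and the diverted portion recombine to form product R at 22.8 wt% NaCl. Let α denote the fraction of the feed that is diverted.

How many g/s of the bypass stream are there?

All 2320×0.166 = 385.12 g/s of NaCl reaches R, so R = 385.12/0.228 = 1689.1 g/s and vapour = 630.88 g/s.
The evaporator receives (1−α)·2320 of feed at 0.672 water and removes 0.790 of that water:
0.790×0.672×(1−α)×2320 = 630.88
(1−α) = 630.88/1231.6 = 0.5122;  α = 0.4878.
Bypass flow = 0.4878×2320 = 1131.6 g/s.

1132 g/s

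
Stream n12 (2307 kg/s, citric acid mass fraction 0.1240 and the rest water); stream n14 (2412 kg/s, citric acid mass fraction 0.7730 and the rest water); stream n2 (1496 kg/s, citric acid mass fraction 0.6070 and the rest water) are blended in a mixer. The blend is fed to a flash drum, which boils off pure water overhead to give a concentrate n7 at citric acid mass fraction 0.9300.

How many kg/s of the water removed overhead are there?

citric acid entering = 2307×0.124 + 2412×0.773 + 1496×0.607 = 3058.6 kg/s.
All citric acid reports to n7, so n7 = 3058.6/0.930 = 3288.8 kg/s.
Total feed = 6215 kg/s; overhead = 6215 − 3288.8 = 2926.2 kg/s.

2926 kg/s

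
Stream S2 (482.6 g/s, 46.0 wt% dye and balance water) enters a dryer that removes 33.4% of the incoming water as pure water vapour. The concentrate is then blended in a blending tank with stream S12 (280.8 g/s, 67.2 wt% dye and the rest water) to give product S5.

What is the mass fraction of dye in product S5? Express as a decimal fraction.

Vapour removed = 0.334×0.540×482.6 = 87.042 g/s; concentrate = 395.56 g/s.
dye reaching the mixer = 222 (from concentrate) + 280.8×0.672 = 410.69 g/s.
Product flow = 395.56 + 280.8 = 676.36 g/s; dye fraction = 0.6072.

0.6072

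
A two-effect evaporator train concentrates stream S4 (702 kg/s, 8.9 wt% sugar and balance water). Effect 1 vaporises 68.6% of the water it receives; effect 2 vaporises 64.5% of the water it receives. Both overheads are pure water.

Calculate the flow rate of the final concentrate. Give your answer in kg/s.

133.8 kg/s

water in feed = 702×0.911 = 639.52 kg/s.
After stage 1: water left = (1−0.686)×639.52 = 200.81; stream total = 263.29 kg/s.
After stage 2: water left = (1−0.645)×200.81 = 71.288; final concentrate = 133.77 kg/s.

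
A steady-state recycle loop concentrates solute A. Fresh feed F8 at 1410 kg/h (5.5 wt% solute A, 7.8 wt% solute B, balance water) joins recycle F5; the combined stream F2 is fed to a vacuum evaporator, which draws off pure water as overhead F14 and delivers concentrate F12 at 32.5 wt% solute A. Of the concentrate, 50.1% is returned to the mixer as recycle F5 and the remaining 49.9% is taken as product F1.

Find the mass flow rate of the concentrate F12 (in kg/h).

478.2 kg/h

Overall solute A balance (none leaves overhead): solute A in fresh feed = solute A in product, i.e. 1410×0.055 = (1−0.501)·F12·0.325.
F12 = 77.55/(0.325×0.499) = 478.19 kg/h.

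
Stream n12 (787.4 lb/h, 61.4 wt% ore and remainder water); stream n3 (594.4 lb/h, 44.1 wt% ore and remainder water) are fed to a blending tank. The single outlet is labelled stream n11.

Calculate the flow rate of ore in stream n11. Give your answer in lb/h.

745.6 lb/h

ore out = ore in = 787.4×0.614 + 594.4×0.441 = 745.59 lb/h.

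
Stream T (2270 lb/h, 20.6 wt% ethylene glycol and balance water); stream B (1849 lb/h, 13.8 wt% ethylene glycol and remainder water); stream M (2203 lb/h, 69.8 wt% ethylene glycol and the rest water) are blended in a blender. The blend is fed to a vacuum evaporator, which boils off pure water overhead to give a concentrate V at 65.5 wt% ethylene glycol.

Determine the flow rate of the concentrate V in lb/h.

ethylene glycol entering = 2270×0.206 + 1849×0.138 + 2203×0.698 = 2260.5 lb/h.
All ethylene glycol reports to V, so V = 2260.5/0.655 = 3451.1 lb/h.

3451 lb/h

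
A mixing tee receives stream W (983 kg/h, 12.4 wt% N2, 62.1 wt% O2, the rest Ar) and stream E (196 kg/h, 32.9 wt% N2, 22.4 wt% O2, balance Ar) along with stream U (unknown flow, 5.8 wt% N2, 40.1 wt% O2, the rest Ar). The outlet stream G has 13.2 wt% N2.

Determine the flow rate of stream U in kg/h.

415.5 kg/h

Let U be the unknown flow. Total out = 1179 + U.
N2 balance: 186.38 + 0.058·U = 0.132·(1179 + U)
(0.058 − 0.132)·U = 0.132×1179 − 186.38 = -30.748
U = -30.748 / -0.074 = 415.51 kg/h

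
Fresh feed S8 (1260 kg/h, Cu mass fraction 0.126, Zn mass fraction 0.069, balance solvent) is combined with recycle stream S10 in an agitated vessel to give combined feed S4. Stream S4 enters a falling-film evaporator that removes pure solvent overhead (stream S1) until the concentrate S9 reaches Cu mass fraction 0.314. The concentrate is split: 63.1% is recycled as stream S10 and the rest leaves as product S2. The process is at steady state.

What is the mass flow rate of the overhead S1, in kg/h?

Overall Cu balance (none leaves overhead): Cu in fresh feed = Cu in product, i.e. 1260×0.126 = (1−0.631)·S9·0.314.
S9 = 158.76/(0.314×0.369) = 1370.2 kg/h.
Recycle S10 = 0.631×1370.2 = 864.6 kg/h.
Combined feed S4 = 1260 + 864.6 = 2124.6 kg/h.
Overhead S1 = S4 − S9 = 2124.6 − 1370.2 = 754.39 kg/h.

754.4 kg/h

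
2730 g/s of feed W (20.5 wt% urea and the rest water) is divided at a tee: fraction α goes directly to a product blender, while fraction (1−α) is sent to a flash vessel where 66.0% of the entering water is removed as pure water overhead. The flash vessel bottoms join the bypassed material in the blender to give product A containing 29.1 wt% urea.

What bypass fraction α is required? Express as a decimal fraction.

0.437

All 2730×0.205 = 559.65 g/s of urea reaches A, so A = 559.65/0.291 = 1923.2 g/s and vapour = 806.8 g/s.
The evaporator receives (1−α)·2730 of feed at 0.795 water and removes 0.660 of that water:
0.660×0.795×(1−α)×2730 = 806.8
(1−α) = 806.8/1432.4 = 0.5632;  α = 0.4368.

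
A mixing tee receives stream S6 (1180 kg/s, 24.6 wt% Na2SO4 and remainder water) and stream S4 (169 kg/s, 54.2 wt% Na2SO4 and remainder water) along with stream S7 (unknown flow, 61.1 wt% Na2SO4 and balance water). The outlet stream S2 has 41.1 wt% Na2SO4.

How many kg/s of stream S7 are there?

862.8 kg/s

Let S7 be the unknown flow. Total out = 1349 + S7.
Na2SO4 balance: 381.88 + 0.611·S7 = 0.411·(1349 + S7)
(0.611 − 0.411)·S7 = 0.411×1349 − 381.88 = 172.56
S7 = 172.56 / 0.200 = 862.8 kg/s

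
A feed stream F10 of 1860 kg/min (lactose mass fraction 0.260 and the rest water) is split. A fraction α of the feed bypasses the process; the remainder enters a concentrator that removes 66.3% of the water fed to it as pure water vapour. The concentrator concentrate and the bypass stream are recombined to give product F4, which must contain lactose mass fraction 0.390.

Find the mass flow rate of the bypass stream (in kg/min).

596.3 kg/min

All 1860×0.260 = 483.6 kg/min of lactose reaches F4, so F4 = 483.6/0.390 = 1240 kg/min and vapour = 620 kg/min.
The evaporator receives (1−α)·1860 of feed at 0.740 water and removes 0.663 of that water:
0.663×0.740×(1−α)×1860 = 620
(1−α) = 620/912.55 = 0.6794;  α = 0.3206.
Bypass flow = 0.3206×1860 = 596.29 kg/min.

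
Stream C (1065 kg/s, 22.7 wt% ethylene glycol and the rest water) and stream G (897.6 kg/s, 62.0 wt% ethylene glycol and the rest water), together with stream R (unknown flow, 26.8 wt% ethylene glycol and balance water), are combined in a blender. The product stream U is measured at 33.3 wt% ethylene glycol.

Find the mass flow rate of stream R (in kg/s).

Let R be the unknown flow. Total out = 1962.6 + R.
ethylene glycol balance: 798.27 + 0.268·R = 0.333·(1962.6 + R)
(0.268 − 0.333)·R = 0.333×1962.6 − 798.27 = -144.72
R = -144.72 / -0.065 = 2226.5 kg/s

2226 kg/s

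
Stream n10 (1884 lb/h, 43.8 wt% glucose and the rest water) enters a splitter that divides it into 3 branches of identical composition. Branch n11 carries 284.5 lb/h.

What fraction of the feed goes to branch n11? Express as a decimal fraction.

0.151

Fraction to n11 = 284.5/1884 = 0.1510.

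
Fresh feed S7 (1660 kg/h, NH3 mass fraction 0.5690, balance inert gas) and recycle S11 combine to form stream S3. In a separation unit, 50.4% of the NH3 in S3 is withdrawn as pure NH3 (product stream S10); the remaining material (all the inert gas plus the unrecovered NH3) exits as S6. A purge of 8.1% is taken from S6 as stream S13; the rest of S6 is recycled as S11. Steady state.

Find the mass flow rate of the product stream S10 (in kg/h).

874.8 kg/h

NH3 in S3: m_A = 1660×0.569 + (1−0.081)·(1−0.504)·m_A, so m_A = 944.54/0.5442 = 1735.7 kg/h.
Product S10 = 0.504×1735.7 = 874.81 kg/h.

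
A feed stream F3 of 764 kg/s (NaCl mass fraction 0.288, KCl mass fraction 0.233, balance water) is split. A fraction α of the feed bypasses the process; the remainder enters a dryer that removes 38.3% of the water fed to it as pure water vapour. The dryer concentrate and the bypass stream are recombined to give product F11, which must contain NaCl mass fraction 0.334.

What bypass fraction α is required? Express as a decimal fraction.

All 764×0.288 = 220.03 kg/s of NaCl reaches F11, so F11 = 220.03/0.334 = 658.78 kg/s and vapour = 105.22 kg/s.
The evaporator receives (1−α)·764 of feed at 0.479 water and removes 0.383 of that water:
0.383×0.479×(1−α)×764 = 105.22
(1−α) = 105.22/140.16 = 0.7507;  α = 0.2493.

0.249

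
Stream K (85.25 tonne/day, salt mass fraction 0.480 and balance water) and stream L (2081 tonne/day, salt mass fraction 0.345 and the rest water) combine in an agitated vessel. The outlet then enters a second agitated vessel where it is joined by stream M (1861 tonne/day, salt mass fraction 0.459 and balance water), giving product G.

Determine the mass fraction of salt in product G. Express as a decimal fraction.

0.401

Overall, product flow = 4027.2 tonne/day.
salt in = 85.25×0.480 + 2081×0.345 + 1861×0.459 = 1613.1 tonne/day.
salt fraction in G = 0.401.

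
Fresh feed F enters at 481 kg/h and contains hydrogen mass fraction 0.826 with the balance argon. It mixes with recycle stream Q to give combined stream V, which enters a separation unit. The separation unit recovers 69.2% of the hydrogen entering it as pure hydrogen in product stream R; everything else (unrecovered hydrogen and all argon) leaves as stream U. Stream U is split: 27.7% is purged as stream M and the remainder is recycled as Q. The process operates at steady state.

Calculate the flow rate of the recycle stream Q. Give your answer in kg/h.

argon enters only via F and leaves only via the purge: 481×0.174 = 0.277×(argon in U), and the separation unit passes all argon, so argon in V = argon in U = 302.14 kg/h.
hydrogen in V: m_A = 481×0.826 + (1−0.277)·(1−0.692)·m_A, so m_A = 397.31/0.7773 = 511.13 kg/h.
U = (1−0.692)×511.13 + 302.14 = 459.57 kg/h.
Recycle Q = (1−0.277)×459.57 = 332.27 kg/h.

332.3 kg/h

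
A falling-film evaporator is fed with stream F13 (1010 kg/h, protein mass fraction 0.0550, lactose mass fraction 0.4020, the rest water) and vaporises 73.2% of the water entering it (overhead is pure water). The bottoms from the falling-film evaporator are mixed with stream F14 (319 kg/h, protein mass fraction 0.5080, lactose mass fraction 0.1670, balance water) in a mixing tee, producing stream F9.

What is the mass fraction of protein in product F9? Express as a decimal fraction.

Vapour removed = 0.732×0.543×1010 = 401.45 kg/h; concentrate = 608.55 kg/h.
protein reaching the mixer = 55.55 (from concentrate) + 319×0.508 = 217.6 kg/h.
Product flow = 608.55 + 319 = 927.55 kg/h; protein fraction = 0.2346.

0.2346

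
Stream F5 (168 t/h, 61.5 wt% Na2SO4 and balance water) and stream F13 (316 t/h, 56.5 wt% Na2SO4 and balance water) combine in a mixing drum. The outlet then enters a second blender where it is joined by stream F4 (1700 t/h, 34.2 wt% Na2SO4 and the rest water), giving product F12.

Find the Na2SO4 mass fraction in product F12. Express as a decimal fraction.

0.395

Overall, product flow = 2184 t/h.
Na2SO4 in = 168×0.615 + 316×0.565 + 1700×0.342 = 863.26 t/h.
Na2SO4 fraction in F12 = 0.395.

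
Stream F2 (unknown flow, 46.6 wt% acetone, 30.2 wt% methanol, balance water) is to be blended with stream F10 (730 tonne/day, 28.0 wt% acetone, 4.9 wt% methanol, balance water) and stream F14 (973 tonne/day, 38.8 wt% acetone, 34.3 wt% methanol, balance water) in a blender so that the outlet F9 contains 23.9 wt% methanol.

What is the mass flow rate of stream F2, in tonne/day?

595.4 tonne/day

Let F2 be the unknown flow. Total out = 1703 + F2.
methanol balance: 369.51 + 0.302·F2 = 0.239·(1703 + F2)
(0.302 − 0.239)·F2 = 0.239×1703 − 369.51 = 37.508
F2 = 37.508 / 0.063 = 595.37 tonne/day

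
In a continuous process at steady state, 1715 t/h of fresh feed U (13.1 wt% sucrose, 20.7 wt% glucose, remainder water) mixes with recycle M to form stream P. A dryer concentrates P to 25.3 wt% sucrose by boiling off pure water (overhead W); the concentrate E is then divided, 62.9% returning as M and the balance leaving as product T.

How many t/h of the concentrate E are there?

2394 t/h

Overall sucrose balance (none leaves overhead): sucrose in fresh feed = sucrose in product, i.e. 1715×0.131 = (1−0.629)·E·0.253.
E = 224.67/(0.253×0.371) = 2393.5 t/h.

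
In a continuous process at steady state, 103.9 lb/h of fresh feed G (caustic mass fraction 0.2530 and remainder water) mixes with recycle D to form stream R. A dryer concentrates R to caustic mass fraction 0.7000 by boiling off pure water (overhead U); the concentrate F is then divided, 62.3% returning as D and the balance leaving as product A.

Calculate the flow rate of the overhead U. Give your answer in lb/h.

Overall caustic balance (none leaves overhead): caustic in fresh feed = caustic in product, i.e. 103.9×0.253 = (1−0.623)·F·0.700.
F = 26.287/(0.700×0.377) = 99.609 lb/h.
Recycle D = 0.623×99.609 = 62.056 lb/h.
Combined feed R = 103.9 + 62.056 = 165.96 lb/h.
Overhead U = R − F = 165.96 − 99.609 = 66.348 lb/h.

66.35 lb/h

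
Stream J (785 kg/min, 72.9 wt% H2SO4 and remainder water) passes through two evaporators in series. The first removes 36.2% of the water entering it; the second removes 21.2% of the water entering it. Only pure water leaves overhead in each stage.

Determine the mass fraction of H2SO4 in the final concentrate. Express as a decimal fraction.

0.8425

water in feed = 785×0.271 = 212.74 kg/min.
After stage 1: water left = (1−0.362)×212.74 = 135.72; stream total = 707.99 kg/min.
After stage 2: water left = (1−0.212)×135.72 = 106.95; final concentrate = 679.22 kg/min.
H2SO4 fraction = 572.26/679.22 = 0.8425.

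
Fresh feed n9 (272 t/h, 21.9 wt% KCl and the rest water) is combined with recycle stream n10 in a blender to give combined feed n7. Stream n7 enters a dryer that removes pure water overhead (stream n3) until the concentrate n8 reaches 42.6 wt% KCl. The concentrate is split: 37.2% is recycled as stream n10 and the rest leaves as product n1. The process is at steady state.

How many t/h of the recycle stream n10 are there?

Overall KCl balance (none leaves overhead): KCl in fresh feed = KCl in product, i.e. 272×0.219 = (1−0.372)·n8·0.426.
n8 = 59.568/(0.426×0.628) = 222.66 t/h.
Recycle n10 = 0.372×222.66 = 82.83 t/h.

82.83 t/h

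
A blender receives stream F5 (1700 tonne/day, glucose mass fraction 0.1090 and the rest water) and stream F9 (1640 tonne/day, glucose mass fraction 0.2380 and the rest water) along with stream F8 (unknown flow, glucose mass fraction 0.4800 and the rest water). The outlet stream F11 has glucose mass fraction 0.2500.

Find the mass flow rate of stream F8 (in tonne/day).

Let F8 be the unknown flow. Total out = 3340 + F8.
glucose balance: 575.62 + 0.480·F8 = 0.250·(3340 + F8)
(0.480 − 0.250)·F8 = 0.250×3340 − 575.62 = 259.38
F8 = 259.38 / 0.230 = 1127.7 tonne/day

1128 tonne/day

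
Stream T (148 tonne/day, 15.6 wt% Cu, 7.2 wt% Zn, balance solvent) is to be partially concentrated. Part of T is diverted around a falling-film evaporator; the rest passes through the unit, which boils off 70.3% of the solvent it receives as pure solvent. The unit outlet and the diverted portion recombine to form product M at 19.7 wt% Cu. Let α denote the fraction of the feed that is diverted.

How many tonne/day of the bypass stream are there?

91.24 tonne/day

All 148×0.156 = 23.088 tonne/day of Cu reaches M, so M = 23.088/0.197 = 117.2 tonne/day and vapour = 30.802 tonne/day.
The evaporator receives (1−α)·148 of feed at 0.772 solvent and removes 0.703 of that solvent:
0.703×0.772×(1−α)×148 = 30.802
(1−α) = 30.802/80.322 = 0.3835;  α = 0.6165.
Bypass flow = 0.6165×148 = 91.245 tonne/day.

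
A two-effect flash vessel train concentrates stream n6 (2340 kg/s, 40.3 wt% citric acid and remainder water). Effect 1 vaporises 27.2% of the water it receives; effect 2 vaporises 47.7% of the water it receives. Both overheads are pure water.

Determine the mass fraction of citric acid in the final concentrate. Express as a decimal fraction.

water in feed = 2340×0.597 = 1397 kg/s.
After stage 1: water left = (1−0.272)×1397 = 1017; stream total = 1960 kg/s.
After stage 2: water left = (1−0.477)×1017 = 531.89; final concentrate = 1474.9 kg/s.
citric acid fraction = 943.02/1474.9 = 0.639.

0.639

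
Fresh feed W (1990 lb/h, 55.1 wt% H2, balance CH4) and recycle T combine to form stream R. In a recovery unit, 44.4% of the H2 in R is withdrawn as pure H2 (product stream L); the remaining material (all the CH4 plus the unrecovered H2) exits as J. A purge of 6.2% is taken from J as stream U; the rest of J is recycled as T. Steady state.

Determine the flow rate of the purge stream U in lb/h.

CH4 enters only via W and leaves only via the purge: 1990×0.449 = 0.062×(CH4 in J), and the recovery unit passes all CH4, so CH4 in R = CH4 in J = 14411 lb/h.
H2 in R: m_A = 1990×0.551 + (1−0.062)·(1−0.444)·m_A, so m_A = 1096.5/0.4785 = 2291.6 lb/h.
J = (1−0.444)×2291.6 + 14411 = 15686 lb/h.
Purge U = 0.062×15686 = 972.51 lb/h.

972.5 lb/h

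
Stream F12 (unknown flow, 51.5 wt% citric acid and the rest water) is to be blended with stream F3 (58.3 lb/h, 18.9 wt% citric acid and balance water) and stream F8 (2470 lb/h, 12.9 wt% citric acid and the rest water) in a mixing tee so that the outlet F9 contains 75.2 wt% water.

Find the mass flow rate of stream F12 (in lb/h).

1114 lb/h

Let F12 be the unknown flow. Total out = 2528.3 + F12.
water balance: 2198.7 + 0.485·F12 = 0.752·(2528.3 + F12)
(0.485 − 0.752)·F12 = 0.752×2528.3 − 2198.7 = -297.37
F12 = -297.37 / -0.267 = 1113.7 lb/h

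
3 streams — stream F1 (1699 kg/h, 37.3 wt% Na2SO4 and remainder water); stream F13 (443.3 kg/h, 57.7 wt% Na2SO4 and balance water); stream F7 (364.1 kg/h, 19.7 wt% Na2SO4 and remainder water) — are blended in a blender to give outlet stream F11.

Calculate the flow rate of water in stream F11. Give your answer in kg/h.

water out = water in = 1699×0.627 + 443.3×0.423 + 364.1×0.803 = 1545.2 kg/h.

1545 kg/h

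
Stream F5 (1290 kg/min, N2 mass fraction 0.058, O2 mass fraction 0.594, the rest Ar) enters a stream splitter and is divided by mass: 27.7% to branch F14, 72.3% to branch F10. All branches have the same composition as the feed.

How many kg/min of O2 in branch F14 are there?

Branch F14 total = 0.277×1290 = 357.33 kg/min.
O2 in F14 = 0.594×357.33 = 212.25 kg/min.

212.3 kg/min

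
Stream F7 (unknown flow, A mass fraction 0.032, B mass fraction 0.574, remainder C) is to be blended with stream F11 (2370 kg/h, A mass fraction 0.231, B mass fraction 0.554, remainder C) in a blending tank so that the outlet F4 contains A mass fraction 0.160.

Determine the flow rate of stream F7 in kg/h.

Let F7 be the unknown flow. Total out = 2370 + F7.
A balance: 547.47 + 0.032·F7 = 0.160·(2370 + F7)
(0.032 − 0.160)·F7 = 0.160×2370 − 547.47 = -168.27
F7 = -168.27 / -0.128 = 1314.6 kg/h

1315 kg/h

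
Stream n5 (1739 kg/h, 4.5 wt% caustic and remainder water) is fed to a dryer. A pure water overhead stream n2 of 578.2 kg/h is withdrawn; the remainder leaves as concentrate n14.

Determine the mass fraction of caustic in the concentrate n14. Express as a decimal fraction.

caustic is not removed: 1739×0.045 = 78.255 kg/h of caustic enters n14.
Concentrate = 1739 − 578.2 = 1160.8 kg/h.
Mass fraction = 78.255/1160.8 = 0.067.

0.067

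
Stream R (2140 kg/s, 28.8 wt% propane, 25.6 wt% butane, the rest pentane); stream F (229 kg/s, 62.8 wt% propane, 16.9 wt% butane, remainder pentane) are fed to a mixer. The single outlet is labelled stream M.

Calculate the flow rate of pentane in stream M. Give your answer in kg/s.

1022 kg/s

pentane out = pentane in = 2140×0.456 + 229×0.203 = 1022.3 kg/s.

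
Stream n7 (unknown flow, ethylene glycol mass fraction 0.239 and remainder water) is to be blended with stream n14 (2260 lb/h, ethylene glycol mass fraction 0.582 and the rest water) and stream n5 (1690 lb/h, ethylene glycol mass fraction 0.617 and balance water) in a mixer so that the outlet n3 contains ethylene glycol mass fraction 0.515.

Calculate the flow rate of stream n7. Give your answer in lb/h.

1173 lb/h

Let n7 be the unknown flow. Total out = 3950 + n7.
ethylene glycol balance: 2358.1 + 0.239·n7 = 0.515·(3950 + n7)
(0.239 − 0.515)·n7 = 0.515×3950 − 2358.1 = -323.8
n7 = -323.8 / -0.276 = 1173.2 lb/h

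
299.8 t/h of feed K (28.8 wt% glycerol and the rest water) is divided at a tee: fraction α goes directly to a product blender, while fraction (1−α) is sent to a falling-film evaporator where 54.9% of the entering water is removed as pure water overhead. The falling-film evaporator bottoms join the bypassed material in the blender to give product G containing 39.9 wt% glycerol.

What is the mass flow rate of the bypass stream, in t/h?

86.43 t/h

All 299.8×0.288 = 86.342 t/h of glycerol reaches G, so G = 86.342/0.399 = 216.4 t/h and vapour = 83.403 t/h.
The evaporator receives (1−α)·299.8 of feed at 0.712 water and removes 0.549 of that water:
0.549×0.712×(1−α)×299.8 = 83.403
(1−α) = 83.403/117.19 = 0.7117;  α = 0.2883.
Bypass flow = 0.2883×299.8 = 86.432 t/h.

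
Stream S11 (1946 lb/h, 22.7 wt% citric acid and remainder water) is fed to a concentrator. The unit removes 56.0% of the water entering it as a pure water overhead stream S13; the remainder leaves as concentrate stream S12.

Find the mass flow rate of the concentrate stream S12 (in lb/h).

1104 lb/h

water entering = 1946×0.773 = 1504.3 lb/h; overhead removed = 0.560×1504.3 = 842.38 lb/h.
Concentrate = 1946 − 842.38 = 1103.6 lb/h.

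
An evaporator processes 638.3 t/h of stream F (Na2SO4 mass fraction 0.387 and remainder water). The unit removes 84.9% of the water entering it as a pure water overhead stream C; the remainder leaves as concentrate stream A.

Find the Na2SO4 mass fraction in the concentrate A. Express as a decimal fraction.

0.807

Na2SO4 is not removed: 638.3×0.387 = 247.02 t/h of Na2SO4 enters A.
water entering = 638.3×0.613 = 391.28 t/h; overhead removed = 0.849×391.28 = 332.19 t/h.
Concentrate = 638.3 − 332.19 = 306.11 t/h.
Mass fraction = 247.02/306.11 = 0.807.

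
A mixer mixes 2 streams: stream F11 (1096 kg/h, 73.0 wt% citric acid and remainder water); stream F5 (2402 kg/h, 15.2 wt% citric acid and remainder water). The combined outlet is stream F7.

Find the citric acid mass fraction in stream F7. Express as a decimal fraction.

Total flow out = 1096 + 2402 = 3498 kg/h.
citric acid in = 1096×0.730 + 2402×0.152 = 1165.2 kg/h.
citric acid mass fraction in F7 = 1165.2/3498 = 0.333.

0.333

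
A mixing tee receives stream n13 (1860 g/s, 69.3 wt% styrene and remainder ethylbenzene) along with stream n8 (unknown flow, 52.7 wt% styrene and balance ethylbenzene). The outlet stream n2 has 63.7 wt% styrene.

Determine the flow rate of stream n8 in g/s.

946.9 g/s

Let n8 be the unknown flow. Total out = 1860 + n8.
styrene balance: 1289 + 0.527·n8 = 0.637·(1860 + n8)
(0.527 − 0.637)·n8 = 0.637×1860 − 1289 = -104.16
n8 = -104.16 / -0.110 = 946.91 g/s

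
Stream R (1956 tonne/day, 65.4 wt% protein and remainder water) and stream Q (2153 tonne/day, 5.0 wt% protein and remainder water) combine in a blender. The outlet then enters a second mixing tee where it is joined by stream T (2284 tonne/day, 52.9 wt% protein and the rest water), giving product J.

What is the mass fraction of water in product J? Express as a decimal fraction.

0.5941

Overall, product flow = 6393 tonne/day.
water in = 1956×0.346 + 2153×0.950 + 2284×0.471 = 3797.9 tonne/day.
water fraction in J = 0.5941.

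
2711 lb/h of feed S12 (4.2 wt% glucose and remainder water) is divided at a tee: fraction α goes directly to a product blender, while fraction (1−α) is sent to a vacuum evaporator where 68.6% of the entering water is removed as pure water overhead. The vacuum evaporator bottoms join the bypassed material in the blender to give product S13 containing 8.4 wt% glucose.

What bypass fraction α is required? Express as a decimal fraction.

0.239

All 2711×0.042 = 113.86 lb/h of glucose reaches S13, so S13 = 113.86/0.084 = 1355.5 lb/h and vapour = 1355.5 lb/h.
The evaporator receives (1−α)·2711 of feed at 0.958 water and removes 0.686 of that water:
0.686×0.958×(1−α)×2711 = 1355.5
(1−α) = 1355.5/1781.6 = 0.7608;  α = 0.2392.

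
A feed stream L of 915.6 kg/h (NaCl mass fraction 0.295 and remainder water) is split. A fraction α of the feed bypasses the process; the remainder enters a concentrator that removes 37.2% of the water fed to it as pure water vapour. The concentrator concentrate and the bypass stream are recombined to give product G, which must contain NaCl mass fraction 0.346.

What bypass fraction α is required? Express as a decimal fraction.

0.438

All 915.6×0.295 = 270.1 kg/h of NaCl reaches G, so G = 270.1/0.346 = 780.64 kg/h and vapour = 134.96 kg/h.
The evaporator receives (1−α)·915.6 of feed at 0.705 water and removes 0.372 of that water:
0.372×0.705×(1−α)×915.6 = 134.96
(1−α) = 134.96/240.13 = 0.5620;  α = 0.4380.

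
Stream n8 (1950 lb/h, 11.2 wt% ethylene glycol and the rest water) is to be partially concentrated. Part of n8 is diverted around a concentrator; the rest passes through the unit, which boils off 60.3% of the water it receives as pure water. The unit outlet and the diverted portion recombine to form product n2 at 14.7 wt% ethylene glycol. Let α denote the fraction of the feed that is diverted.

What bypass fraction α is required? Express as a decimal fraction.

0.555

All 1950×0.112 = 218.4 lb/h of ethylene glycol reaches n2, so n2 = 218.4/0.147 = 1485.7 lb/h and vapour = 464.29 lb/h.
The evaporator receives (1−α)·1950 of feed at 0.888 water and removes 0.603 of that water:
0.603×0.888×(1−α)×1950 = 464.29
(1−α) = 464.29/1044.2 = 0.4447;  α = 0.5553.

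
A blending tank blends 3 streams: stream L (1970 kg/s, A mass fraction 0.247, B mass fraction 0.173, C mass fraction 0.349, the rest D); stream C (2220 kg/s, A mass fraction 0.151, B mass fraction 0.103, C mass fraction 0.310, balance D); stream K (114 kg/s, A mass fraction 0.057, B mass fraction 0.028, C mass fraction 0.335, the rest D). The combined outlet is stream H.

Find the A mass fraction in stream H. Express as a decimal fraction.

Total flow out = 1970 + 2220 + 114 = 4304 kg/s.
A in = 1970×0.247 + 2220×0.151 + 114×0.057 = 828.31 kg/s.
A mass fraction in H = 828.31/4304 = 0.192.

0.192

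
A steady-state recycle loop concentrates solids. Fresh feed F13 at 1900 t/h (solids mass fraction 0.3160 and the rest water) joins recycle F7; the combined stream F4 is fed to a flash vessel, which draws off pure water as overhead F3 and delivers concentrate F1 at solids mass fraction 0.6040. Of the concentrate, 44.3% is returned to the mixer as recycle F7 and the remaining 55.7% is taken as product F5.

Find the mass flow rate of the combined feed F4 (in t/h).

2691 t/h

Overall solids balance (none leaves overhead): solids in fresh feed = solids in product, i.e. 1900×0.316 = (1−0.443)·F1·0.604.
F1 = 600.4/(0.604×0.557) = 1784.6 t/h.
Recycle F7 = 0.443×1784.6 = 790.59 t/h.
Combined feed F4 = 1900 + 790.59 = 2690.6 t/h.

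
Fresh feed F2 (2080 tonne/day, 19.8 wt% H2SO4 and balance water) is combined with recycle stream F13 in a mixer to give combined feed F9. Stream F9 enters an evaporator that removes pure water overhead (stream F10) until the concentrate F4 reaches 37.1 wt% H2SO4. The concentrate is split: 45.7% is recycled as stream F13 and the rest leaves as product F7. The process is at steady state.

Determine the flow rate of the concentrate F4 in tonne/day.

2044 tonne/day

Overall H2SO4 balance (none leaves overhead): H2SO4 in fresh feed = H2SO4 in product, i.e. 2080×0.198 = (1−0.457)·F4·0.371.
F4 = 411.84/(0.371×0.543) = 2044.3 tonne/day.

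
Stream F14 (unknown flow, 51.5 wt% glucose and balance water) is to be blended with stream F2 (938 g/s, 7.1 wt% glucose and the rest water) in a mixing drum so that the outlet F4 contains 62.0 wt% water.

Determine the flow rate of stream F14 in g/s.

Let F14 be the unknown flow. Total out = 938 + F14.
water balance: 871.4 + 0.485·F14 = 0.620·(938 + F14)
(0.485 − 0.620)·F14 = 0.620×938 − 871.4 = -289.84
F14 = -289.84 / -0.135 = 2147 g/s

2147 g/s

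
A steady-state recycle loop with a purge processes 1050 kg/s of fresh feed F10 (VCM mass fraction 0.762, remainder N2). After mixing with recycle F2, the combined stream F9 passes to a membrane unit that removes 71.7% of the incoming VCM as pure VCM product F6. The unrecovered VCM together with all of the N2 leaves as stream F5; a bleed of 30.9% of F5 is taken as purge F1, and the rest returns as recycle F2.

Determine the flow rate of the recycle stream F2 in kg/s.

N2 enters only via F10 and leaves only via the purge: 1050×0.238 = 0.309×(N2 in F5), and the membrane unit passes all N2, so N2 in F9 = N2 in F5 = 808.74 kg/s.
VCM in F9: m_A = 1050×0.762 + (1−0.309)·(1−0.717)·m_A, so m_A = 800.1/0.8044 = 994.6 kg/s.
F5 = (1−0.717)×994.6 + 808.74 = 1090.2 kg/s.
Recycle F2 = (1−0.309)×1090.2 = 753.33 kg/s.

753.3 kg/s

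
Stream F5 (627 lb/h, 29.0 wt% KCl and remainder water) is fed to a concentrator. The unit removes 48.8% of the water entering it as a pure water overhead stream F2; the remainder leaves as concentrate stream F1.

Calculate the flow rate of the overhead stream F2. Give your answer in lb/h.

water entering = 627×0.710 = 445.17 lb/h; overhead removed = 0.488×445.17 = 217.24 lb/h.

217.2 lb/h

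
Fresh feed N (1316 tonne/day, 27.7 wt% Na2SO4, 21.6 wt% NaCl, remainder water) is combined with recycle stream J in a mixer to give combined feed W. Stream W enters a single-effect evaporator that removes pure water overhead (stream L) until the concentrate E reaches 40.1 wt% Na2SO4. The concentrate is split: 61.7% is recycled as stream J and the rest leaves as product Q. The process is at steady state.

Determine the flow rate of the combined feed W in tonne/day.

2780 tonne/day

Overall Na2SO4 balance (none leaves overhead): Na2SO4 in fresh feed = Na2SO4 in product, i.e. 1316×0.277 = (1−0.617)·E·0.401.
E = 364.53/(0.401×0.383) = 2373.5 tonne/day.
Recycle J = 0.617×2373.5 = 1464.5 tonne/day.
Combined feed W = 1316 + 1464.5 = 2780.5 tonne/day.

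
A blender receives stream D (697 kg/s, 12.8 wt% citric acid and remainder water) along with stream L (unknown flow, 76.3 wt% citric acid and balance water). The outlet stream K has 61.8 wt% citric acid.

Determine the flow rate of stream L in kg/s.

2355 kg/s

Let L be the unknown flow. Total out = 697 + L.
citric acid balance: 89.216 + 0.763·L = 0.618·(697 + L)
(0.763 − 0.618)·L = 0.618×697 − 89.216 = 341.53
L = 341.53 / 0.145 = 2355.4 kg/s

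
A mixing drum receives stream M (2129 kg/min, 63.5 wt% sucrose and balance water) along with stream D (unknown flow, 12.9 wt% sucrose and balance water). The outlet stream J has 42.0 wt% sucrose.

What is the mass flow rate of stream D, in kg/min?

1573 kg/min

Let D be the unknown flow. Total out = 2129 + D.
sucrose balance: 1351.9 + 0.129·D = 0.420·(2129 + D)
(0.129 − 0.420)·D = 0.420×2129 − 1351.9 = -457.74
D = -457.74 / -0.291 = 1573 kg/min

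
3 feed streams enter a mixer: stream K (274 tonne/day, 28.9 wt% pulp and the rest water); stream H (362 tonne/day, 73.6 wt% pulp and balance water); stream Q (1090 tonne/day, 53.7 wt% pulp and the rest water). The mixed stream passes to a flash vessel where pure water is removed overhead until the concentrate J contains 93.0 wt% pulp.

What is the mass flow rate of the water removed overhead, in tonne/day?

pulp entering = 274×0.289 + 362×0.736 + 1090×0.537 = 930.95 tonne/day.
All pulp reports to J, so J = 930.95/0.930 = 1001 tonne/day.
Total feed = 1726 tonne/day; overhead = 1726 − 1001 = 724.98 tonne/day.

725 tonne/day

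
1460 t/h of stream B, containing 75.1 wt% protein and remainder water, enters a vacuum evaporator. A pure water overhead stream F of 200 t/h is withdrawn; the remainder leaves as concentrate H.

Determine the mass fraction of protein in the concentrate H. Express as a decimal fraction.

0.8702

protein is not removed: 1460×0.751 = 1096.5 t/h of protein enters H.
Concentrate = 1460 − 200 = 1260 t/h.
Mass fraction = 1096.5/1260 = 0.8702.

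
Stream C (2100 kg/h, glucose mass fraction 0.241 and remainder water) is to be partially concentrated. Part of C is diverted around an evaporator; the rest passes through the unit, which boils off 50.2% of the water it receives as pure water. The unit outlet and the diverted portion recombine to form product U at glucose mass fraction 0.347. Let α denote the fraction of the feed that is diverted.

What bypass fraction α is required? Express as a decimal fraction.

All 2100×0.241 = 506.1 kg/h of glucose reaches U, so U = 506.1/0.347 = 1458.5 kg/h and vapour = 641.5 kg/h.
The evaporator receives (1−α)·2100 of feed at 0.759 water and removes 0.502 of that water:
0.502×0.759×(1−α)×2100 = 641.5
(1−α) = 641.5/800.14 = 0.8017;  α = 0.1983.

0.198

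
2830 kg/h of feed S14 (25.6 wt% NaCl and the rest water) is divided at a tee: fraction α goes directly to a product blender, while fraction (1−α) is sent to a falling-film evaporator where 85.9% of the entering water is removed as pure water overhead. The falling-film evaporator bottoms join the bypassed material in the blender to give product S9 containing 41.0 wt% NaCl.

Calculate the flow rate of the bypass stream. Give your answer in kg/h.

1167 kg/h

All 2830×0.256 = 724.48 kg/h of NaCl reaches S9, so S9 = 724.48/0.410 = 1767 kg/h and vapour = 1063 kg/h.
The evaporator receives (1−α)·2830 of feed at 0.744 water and removes 0.859 of that water:
0.859×0.744×(1−α)×2830 = 1063
(1−α) = 1063/1808.6 = 0.5877;  α = 0.4123.
Bypass flow = 0.4123×2830 = 1166.8 kg/h.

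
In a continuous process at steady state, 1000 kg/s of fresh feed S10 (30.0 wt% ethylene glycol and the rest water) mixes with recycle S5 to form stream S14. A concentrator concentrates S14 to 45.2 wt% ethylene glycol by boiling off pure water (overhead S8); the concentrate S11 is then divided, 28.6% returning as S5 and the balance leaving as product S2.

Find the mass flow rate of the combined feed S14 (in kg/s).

1266 kg/s

Overall ethylene glycol balance (none leaves overhead): ethylene glycol in fresh feed = ethylene glycol in product, i.e. 1000×0.300 = (1−0.286)·S11·0.452.
S11 = 300/(0.452×0.714) = 929.58 kg/s.
Recycle S5 = 0.286×929.58 = 265.86 kg/s.
Combined feed S14 = 1000 + 265.86 = 1265.9 kg/s.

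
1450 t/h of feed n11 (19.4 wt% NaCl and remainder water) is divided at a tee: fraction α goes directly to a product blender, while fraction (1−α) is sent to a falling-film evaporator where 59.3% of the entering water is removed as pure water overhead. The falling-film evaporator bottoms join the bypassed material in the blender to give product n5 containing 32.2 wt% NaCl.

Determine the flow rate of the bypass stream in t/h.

All 1450×0.194 = 281.3 t/h of NaCl reaches n5, so n5 = 281.3/0.322 = 873.6 t/h and vapour = 576.4 t/h.
The evaporator receives (1−α)·1450 of feed at 0.806 water and removes 0.593 of that water:
0.593×0.806×(1−α)×1450 = 576.4
(1−α) = 576.4/693.04 = 0.8317;  α = 0.1683.
Bypass flow = 0.1683×1450 = 244.04 t/h.

244 t/h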